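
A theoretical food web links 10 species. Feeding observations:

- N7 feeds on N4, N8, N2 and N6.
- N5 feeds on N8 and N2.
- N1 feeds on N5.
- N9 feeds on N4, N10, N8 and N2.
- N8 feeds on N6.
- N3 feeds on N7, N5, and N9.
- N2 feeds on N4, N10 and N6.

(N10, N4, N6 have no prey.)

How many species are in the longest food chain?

4 species

One longest chain: N10 → N2 → N5 → N1.
It has 4 species and 3 links.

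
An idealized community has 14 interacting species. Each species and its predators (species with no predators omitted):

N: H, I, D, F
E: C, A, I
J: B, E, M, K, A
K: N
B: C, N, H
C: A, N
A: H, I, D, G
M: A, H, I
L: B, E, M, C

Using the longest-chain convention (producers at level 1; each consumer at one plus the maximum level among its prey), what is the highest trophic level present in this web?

Producers (level 1): J, L.
J → B → C → N → F gives F level 5.
No species has a prey at level 5, so no species reaches level 6.

5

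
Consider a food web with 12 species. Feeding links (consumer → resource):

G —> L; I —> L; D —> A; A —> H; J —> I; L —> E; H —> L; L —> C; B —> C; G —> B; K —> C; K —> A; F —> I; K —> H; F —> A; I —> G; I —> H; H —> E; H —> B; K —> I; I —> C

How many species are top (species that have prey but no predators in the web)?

4

Top species (has prey, but nothing eats it): F, D, J, K.
Count: 4.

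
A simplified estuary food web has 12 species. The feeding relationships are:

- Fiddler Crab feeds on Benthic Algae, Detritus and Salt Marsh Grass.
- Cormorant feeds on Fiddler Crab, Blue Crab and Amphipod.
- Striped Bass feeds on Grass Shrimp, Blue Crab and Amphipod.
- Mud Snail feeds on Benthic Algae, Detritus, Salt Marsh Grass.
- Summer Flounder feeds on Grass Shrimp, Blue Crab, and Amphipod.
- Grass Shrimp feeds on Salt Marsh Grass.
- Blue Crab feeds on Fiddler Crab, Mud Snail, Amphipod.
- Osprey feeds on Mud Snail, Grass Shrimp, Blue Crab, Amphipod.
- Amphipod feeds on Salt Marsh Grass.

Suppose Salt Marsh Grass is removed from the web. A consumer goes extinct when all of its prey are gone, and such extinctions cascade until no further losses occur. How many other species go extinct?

Remove Salt Marsh Grass.
Round 1: Grass Shrimp (all prey gone), Amphipod (all prey gone) → extinct.
No further losses. Total secondary extinctions: 2.

2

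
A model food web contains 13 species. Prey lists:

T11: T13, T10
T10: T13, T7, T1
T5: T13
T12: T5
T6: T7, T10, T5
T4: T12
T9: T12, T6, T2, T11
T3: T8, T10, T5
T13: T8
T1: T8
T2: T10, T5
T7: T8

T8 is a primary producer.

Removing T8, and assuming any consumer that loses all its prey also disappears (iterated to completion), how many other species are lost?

12

Remove T8.
Round 1: T13 (all prey gone), T7 (all prey gone), T1 (all prey gone) → extinct.
Round 2: T10 (all prey gone), T5 (all prey gone) → extinct.
Round 3: T3 (all prey gone), T12 (all prey gone), T6 (all prey gone), T2 (all prey gone), T11 (all prey gone) → extinct.
Round 4: T9 (all prey gone), T4 (all prey gone) → extinct.
No further losses. Total secondary extinctions: 12.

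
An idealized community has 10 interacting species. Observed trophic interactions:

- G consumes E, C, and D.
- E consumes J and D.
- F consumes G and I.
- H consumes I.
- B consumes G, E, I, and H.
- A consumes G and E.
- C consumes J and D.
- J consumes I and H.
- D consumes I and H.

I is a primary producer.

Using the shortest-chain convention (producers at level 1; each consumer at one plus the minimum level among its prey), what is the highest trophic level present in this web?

4

Producers (level 1): I.
Following each consumer down to its lowest-level prey: I → J → E → A (levels 1 through 4).
All prey of A (E 3, G 3) are at level 3 or above, so A is at level 1 + 3 = 4.
Every consumer has at least one prey at level 3 or below, so none exceeds level 4.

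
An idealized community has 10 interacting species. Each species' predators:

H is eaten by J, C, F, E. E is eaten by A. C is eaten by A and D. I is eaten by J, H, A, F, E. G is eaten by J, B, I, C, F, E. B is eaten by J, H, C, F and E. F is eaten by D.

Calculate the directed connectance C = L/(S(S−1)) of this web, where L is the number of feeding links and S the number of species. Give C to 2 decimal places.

The web has S = 10 species and L = 24 feeding links.
C = L / (S(S−1)) = 24 / 90 = 0.2667 ≈ 0.27.

C = 0.27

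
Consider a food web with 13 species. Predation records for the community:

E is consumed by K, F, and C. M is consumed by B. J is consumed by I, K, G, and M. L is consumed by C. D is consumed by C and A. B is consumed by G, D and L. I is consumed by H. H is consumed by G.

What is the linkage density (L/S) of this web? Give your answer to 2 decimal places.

L/S = 1.23

There are L = 16 links among S = 13 species.
L/S = 16/13 = 1.2308 ≈ 1.23.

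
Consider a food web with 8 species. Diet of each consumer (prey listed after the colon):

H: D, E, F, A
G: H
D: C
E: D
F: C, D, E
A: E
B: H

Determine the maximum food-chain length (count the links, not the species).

One longest chain: C → D → E → F → H → B.
It has 6 species and 5 links.

5 links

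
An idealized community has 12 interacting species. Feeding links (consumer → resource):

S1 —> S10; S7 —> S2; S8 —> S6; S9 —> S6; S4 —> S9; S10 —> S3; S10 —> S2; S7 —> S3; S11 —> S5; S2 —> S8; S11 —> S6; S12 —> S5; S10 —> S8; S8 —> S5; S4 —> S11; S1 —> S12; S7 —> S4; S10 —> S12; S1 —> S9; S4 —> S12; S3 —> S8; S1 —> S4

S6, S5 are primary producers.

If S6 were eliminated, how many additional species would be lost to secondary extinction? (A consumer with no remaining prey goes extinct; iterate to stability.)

Remove S6.
Round 1: S9 (all prey gone) → extinct.
No further losses. Total secondary extinctions: 1.

1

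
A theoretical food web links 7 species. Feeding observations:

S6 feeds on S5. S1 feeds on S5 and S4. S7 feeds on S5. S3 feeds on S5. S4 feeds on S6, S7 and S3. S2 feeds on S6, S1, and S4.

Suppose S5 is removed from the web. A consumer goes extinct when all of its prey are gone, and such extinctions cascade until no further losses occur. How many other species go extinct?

6

Remove S5.
Round 1: S6 (all prey gone), S7 (all prey gone), S3 (all prey gone) → extinct.
Round 2: S4 (all prey gone) → extinct.
Round 3: S1 (all prey gone) → extinct.
Round 4: S2 (all prey gone) → extinct.
No further losses. Total secondary extinctions: 6.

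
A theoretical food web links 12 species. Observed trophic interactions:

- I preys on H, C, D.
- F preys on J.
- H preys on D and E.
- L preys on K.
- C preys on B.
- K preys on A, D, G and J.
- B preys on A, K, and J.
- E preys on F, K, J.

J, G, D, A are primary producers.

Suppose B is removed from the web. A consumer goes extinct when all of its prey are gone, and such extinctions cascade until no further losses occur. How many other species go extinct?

Remove B.
Round 1: C (all prey gone) → extinct.
No further losses. Total secondary extinctions: 1.

1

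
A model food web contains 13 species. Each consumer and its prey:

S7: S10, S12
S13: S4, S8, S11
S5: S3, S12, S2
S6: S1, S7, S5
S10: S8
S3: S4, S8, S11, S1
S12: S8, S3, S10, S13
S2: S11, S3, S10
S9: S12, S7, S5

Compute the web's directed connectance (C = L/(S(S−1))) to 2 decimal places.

C = 0.17

The web has S = 13 species and L = 26 feeding links.
C = L / (S(S−1)) = 26 / 156 = 0.1667 ≈ 0.17.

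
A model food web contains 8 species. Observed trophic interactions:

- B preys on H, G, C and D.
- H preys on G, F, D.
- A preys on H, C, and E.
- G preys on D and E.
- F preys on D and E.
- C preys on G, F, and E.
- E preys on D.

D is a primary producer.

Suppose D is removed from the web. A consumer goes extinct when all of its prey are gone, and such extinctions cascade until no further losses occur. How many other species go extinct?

7

Remove D.
Round 1: E (all prey gone) → extinct.
Round 2: F (all prey gone), G (all prey gone) → extinct.
Round 3: H (all prey gone), C (all prey gone) → extinct.
Round 4: A (all prey gone), B (all prey gone) → extinct.
No further losses. Total secondary extinctions: 7.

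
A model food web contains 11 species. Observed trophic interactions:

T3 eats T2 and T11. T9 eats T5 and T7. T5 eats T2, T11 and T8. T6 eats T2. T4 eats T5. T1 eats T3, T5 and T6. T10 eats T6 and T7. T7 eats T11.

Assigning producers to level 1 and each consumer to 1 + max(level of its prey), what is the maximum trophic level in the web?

3

Producers (level 1): T11, T8, T2.
T2 → T6 → T10 gives T10 level 3.
No species has a prey at level 3, so no species reaches level 4.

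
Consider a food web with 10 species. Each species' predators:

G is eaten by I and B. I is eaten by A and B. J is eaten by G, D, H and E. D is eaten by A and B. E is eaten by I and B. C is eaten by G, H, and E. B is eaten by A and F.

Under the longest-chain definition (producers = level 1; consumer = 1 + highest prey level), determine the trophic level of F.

C is a producer → level 1.
G eats C (level 1); other prey at levels: J 1 → level 2.
I eats G (level 2); other prey at levels: E 2 → level 3.
B eats I (level 3); other prey at levels: G 2, D 2, E 2 → level 4.
F eats B → level 5.

Trophic level 5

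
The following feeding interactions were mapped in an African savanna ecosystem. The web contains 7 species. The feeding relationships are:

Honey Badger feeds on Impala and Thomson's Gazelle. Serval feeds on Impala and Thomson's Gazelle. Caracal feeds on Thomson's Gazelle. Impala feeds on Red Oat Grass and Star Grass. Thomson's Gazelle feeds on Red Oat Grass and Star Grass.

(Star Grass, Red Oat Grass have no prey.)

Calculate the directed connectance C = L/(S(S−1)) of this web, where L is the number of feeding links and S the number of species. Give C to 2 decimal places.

The web has S = 7 species and L = 9 feeding links.
C = L / (S(S−1)) = 9 / 42 = 0.2143 ≈ 0.21.

C = 0.21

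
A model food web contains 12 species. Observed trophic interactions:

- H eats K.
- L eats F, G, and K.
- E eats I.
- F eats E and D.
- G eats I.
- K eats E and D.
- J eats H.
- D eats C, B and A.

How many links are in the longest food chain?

One longest chain: I → E → K → H → J.
It has 5 species and 4 links.

4 links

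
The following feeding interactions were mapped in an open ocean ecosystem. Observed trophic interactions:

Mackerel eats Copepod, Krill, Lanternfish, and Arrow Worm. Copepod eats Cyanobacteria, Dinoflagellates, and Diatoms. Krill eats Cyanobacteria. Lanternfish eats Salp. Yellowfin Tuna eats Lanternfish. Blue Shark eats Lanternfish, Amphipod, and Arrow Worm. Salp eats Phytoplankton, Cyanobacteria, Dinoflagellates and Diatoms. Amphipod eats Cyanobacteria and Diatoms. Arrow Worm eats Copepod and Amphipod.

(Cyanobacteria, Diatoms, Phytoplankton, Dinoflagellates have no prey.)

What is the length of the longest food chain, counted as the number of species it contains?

One longest chain: Cyanobacteria → Salp → Lanternfish → Mackerel.
It has 4 species and 3 links.

4 species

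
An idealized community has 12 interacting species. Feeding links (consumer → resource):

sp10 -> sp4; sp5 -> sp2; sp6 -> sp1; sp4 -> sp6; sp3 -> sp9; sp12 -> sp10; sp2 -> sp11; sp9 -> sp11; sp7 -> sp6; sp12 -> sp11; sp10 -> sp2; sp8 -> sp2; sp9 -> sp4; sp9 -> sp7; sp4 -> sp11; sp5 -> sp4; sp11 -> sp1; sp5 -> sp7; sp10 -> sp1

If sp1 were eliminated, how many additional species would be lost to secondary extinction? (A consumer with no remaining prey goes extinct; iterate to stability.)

Remove sp1.
Round 1: sp6 (all prey gone), sp11 (all prey gone) → extinct.
Round 2: sp2 (all prey gone), sp7 (all prey gone), sp4 (all prey gone) → extinct.
Round 3: sp10 (all prey gone), sp5 (all prey gone), sp9 (all prey gone), sp8 (all prey gone) → extinct.
Round 4: sp12 (all prey gone), sp3 (all prey gone) → extinct.
No further losses. Total secondary extinctions: 11.

11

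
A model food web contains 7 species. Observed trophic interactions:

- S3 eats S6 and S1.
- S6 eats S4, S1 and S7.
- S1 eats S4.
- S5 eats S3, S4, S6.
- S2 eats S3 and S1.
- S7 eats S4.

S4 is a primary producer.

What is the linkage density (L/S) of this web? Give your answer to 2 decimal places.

There are L = 12 links among S = 7 species.
L/S = 12/7 = 1.7143 ≈ 1.71.

L/S = 1.71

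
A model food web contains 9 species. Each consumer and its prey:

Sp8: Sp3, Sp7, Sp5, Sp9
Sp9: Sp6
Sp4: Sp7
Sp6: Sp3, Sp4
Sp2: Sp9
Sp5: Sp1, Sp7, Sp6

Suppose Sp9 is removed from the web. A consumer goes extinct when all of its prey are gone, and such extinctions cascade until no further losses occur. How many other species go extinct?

Remove Sp9.
Round 1: Sp2 (all prey gone) → extinct.
No further losses. Total secondary extinctions: 1.

1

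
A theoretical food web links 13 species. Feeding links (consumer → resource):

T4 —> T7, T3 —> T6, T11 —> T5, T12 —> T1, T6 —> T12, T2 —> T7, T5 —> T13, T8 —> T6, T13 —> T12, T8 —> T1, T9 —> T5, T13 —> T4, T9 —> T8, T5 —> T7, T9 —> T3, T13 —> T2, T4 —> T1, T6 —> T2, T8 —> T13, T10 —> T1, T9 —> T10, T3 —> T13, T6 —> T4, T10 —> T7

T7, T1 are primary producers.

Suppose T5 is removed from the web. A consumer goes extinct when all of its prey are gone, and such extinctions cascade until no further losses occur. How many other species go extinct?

1

Remove T5.
Round 1: T11 (all prey gone) → extinct.
No further losses. Total secondary extinctions: 1.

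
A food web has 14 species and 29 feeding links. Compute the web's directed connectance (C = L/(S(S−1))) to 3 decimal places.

The web has S = 14 species and L = 29 feeding links.
C = L / (S(S−1)) = 29 / 182 = 0.1593 ≈ 0.159.

C = 0.159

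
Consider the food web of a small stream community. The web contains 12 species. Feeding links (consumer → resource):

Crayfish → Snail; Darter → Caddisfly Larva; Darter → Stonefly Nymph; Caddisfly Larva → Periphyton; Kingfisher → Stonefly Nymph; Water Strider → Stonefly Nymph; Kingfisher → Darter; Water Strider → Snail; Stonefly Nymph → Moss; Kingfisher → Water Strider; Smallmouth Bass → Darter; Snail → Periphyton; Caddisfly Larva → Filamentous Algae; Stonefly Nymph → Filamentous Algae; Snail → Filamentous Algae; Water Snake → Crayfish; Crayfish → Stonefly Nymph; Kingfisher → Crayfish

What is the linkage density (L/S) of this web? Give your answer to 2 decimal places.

L/S = 1.50

There are L = 18 links among S = 12 species.
L/S = 18/12 = 1.5000 ≈ 1.50.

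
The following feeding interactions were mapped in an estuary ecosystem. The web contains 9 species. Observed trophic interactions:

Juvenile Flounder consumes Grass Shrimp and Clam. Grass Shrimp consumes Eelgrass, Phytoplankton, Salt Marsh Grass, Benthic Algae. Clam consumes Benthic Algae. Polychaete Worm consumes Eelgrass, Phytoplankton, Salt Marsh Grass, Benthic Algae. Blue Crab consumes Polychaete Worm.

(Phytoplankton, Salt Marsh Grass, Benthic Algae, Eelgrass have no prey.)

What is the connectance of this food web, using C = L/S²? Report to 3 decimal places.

The web has S = 9 species and L = 12 feeding links.
C = L / S² = 12 / 81 = 0.1481 ≈ 0.148.

C = 0.148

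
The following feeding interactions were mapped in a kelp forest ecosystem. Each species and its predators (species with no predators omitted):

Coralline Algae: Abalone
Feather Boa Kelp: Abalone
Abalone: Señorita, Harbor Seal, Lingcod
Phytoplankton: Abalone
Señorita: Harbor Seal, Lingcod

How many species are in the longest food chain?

4 species

One longest chain: Phytoplankton → Abalone → Señorita → Harbor Seal.
It has 4 species and 3 links.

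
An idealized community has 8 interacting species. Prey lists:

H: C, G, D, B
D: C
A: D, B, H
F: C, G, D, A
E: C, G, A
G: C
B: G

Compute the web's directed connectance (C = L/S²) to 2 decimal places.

The web has S = 8 species and L = 17 feeding links.
C = L / S² = 17 / 64 = 0.2656 ≈ 0.27.

C = 0.27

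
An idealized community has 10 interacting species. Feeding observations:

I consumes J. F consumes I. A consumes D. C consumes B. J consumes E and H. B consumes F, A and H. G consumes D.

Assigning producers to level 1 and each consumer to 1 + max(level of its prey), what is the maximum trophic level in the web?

6

Producers (level 1): E, H, D.
E → J → I → F → B → C gives C level 6.
No species has a prey at level 6, so no species reaches level 7.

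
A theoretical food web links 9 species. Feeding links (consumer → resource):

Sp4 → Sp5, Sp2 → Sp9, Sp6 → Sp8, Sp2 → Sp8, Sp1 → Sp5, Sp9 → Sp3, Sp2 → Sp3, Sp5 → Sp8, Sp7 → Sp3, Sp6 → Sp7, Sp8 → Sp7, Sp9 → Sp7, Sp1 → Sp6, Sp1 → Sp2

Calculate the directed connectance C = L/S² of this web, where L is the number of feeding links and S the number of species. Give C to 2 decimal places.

The web has S = 9 species and L = 14 feeding links.
C = L / S² = 14 / 81 = 0.1728 ≈ 0.17.

C = 0.17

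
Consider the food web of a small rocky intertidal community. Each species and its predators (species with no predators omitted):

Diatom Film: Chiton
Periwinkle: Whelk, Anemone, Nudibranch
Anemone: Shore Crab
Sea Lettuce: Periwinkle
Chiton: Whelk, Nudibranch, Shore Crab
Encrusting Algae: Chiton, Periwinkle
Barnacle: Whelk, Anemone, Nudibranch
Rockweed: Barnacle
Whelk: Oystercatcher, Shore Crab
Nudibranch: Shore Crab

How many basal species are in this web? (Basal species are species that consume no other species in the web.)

4

Basal species (no prey listed): Rockweed, Encrusting Algae, Sea Lettuce, Diatom Film.
Count: 4.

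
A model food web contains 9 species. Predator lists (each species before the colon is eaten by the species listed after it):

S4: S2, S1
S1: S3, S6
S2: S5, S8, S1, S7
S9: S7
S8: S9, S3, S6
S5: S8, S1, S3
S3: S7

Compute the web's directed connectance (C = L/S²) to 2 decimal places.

C = 0.20

The web has S = 9 species and L = 16 feeding links.
C = L / S² = 16 / 81 = 0.1975 ≈ 0.20.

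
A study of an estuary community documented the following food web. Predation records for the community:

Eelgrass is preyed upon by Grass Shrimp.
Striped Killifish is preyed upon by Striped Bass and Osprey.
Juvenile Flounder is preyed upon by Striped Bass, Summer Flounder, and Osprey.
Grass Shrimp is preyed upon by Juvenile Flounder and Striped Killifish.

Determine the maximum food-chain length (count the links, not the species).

One longest chain: Eelgrass → Grass Shrimp → Juvenile Flounder → Osprey.
It has 4 species and 3 links.

3 links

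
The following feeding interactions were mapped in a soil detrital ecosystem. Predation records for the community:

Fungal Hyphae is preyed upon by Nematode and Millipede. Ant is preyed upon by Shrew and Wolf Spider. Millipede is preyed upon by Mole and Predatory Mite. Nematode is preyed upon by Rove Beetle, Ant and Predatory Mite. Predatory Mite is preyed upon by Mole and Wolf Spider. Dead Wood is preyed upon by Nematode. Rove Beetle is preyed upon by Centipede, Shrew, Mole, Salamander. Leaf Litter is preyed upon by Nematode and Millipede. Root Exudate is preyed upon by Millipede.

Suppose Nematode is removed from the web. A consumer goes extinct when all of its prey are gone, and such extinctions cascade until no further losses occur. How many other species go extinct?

Remove Nematode.
Round 1: Ant (all prey gone), Rove Beetle (all prey gone) → extinct.
Round 2: Shrew (all prey gone), Centipede (all prey gone), Salamander (all prey gone) → extinct.
No further losses. Total secondary extinctions: 5.

5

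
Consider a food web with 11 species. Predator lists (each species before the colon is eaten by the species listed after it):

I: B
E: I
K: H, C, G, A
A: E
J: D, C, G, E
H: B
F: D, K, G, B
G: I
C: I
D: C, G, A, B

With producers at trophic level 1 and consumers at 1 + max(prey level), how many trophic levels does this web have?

6

Producers (level 1): F, J.
F → D → A → E → I → B gives B level 6.
No species has a prey at level 6, so no species reaches level 7.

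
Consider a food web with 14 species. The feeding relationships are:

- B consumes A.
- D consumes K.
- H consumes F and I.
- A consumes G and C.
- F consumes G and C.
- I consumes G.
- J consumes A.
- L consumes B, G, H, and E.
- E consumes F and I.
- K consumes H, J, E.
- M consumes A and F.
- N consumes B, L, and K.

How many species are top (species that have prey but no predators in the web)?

3

Top species (has prey, but nothing eats it): M, N, D.
Count: 3.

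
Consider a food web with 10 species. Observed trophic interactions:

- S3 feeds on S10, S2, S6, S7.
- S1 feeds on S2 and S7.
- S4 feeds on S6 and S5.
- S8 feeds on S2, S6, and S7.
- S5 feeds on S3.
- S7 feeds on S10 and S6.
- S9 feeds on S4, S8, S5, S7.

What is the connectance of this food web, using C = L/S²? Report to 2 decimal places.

C = 0.18

The web has S = 10 species and L = 18 feeding links.
C = L / S² = 18 / 100 = 0.1800 ≈ 0.18.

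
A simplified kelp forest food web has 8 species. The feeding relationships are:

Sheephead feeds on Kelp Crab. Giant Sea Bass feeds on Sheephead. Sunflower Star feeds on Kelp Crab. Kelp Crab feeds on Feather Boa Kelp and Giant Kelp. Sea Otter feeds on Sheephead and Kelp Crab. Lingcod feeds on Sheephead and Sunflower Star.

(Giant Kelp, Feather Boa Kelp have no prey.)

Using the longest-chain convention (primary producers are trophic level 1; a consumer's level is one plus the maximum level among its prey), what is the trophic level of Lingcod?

Trophic level 4

Giant Kelp is a producer → level 1.
Kelp Crab eats Giant Kelp (level 1); other prey at levels: Feather Boa Kelp 1 → level 2.
Sunflower Star eats Kelp Crab → level 3.
Lingcod eats Sunflower Star (level 3); other prey at levels: Sheephead 3 → level 4.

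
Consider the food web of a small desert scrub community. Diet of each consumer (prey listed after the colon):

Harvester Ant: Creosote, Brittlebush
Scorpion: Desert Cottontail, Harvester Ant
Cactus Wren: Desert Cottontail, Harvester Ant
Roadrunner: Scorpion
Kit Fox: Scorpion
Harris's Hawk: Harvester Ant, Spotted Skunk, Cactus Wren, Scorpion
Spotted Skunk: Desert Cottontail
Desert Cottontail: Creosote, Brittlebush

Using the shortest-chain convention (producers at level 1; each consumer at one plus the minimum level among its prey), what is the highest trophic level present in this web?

Producers (level 1): Creosote, Brittlebush.
Following each consumer down to its lowest-level prey: Creosote → Desert Cottontail → Scorpion → Roadrunner (levels 1 through 4).
All prey of Roadrunner (Scorpion 3) are at level 3 or above, so Roadrunner is at level 1 + 3 = 4.
Every consumer has at least one prey at level 3 or below, so none exceeds level 4.

4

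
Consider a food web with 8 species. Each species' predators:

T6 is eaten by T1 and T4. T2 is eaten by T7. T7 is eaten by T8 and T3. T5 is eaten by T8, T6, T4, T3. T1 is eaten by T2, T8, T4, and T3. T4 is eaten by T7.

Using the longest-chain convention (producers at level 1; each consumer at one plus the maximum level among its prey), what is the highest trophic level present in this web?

6

Producers (level 1): T5.
T5 → T6 → T1 → T4 → T7 → T8 gives T8 level 6.
No species has a prey at level 6, so no species reaches level 7.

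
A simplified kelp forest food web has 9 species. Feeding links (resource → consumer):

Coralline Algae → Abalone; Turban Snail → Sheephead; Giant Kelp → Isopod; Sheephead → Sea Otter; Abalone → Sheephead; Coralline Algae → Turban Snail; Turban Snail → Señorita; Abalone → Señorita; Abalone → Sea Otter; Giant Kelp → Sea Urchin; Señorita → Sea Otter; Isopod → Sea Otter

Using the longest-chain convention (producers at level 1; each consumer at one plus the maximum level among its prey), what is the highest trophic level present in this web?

Producers (level 1): Coralline Algae, Giant Kelp.
Coralline Algae → Abalone → Sheephead → Sea Otter gives Sea Otter level 4.
No species has a prey at level 4, so no species reaches level 5.

4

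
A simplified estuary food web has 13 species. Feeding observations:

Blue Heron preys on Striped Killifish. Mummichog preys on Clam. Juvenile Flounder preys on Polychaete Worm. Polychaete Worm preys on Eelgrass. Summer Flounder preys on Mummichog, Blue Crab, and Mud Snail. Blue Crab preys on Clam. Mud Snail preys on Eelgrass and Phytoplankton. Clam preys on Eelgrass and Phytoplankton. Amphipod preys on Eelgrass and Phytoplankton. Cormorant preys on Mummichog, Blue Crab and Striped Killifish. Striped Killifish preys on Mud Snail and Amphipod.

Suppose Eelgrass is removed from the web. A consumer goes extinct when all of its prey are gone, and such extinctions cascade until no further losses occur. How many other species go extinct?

Remove Eelgrass.
Round 1: Polychaete Worm (all prey gone) → extinct.
Round 2: Juvenile Flounder (all prey gone) → extinct.
No further losses. Total secondary extinctions: 2.

2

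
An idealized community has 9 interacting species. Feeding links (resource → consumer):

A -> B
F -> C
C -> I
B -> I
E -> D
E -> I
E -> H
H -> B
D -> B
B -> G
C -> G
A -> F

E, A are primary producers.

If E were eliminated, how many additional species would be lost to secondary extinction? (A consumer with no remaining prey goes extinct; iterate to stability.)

2

Remove E.
Round 1: D (all prey gone), H (all prey gone) → extinct.
No further losses. Total secondary extinctions: 2.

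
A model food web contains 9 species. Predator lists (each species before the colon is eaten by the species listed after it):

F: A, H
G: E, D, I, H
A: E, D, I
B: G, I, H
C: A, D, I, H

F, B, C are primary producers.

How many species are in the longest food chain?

3 species

One longest chain: F → A → E.
It has 3 species and 2 links.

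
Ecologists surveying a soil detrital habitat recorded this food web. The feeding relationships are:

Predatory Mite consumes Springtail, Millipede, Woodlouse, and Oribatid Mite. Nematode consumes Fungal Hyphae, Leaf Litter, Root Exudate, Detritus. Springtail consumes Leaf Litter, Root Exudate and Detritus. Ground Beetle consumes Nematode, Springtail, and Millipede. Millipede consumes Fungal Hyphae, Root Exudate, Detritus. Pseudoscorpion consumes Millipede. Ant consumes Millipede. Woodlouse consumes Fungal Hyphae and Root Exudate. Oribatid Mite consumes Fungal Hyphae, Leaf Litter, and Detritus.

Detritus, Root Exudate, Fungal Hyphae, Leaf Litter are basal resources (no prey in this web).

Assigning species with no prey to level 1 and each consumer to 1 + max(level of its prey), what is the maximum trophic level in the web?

Basal resources (level 1): Detritus, Root Exudate, Fungal Hyphae, Leaf Litter.
Root Exudate → Woodlouse → Predatory Mite gives Predatory Mite level 3.
No species has a prey at level 3, so no species reaches level 4.

3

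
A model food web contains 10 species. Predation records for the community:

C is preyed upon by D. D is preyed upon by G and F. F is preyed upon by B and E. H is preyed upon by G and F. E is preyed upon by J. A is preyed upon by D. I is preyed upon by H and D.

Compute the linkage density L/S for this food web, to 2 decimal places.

L/S = 1.10

There are L = 11 links among S = 10 species.
L/S = 11/10 = 1.1000 ≈ 1.10.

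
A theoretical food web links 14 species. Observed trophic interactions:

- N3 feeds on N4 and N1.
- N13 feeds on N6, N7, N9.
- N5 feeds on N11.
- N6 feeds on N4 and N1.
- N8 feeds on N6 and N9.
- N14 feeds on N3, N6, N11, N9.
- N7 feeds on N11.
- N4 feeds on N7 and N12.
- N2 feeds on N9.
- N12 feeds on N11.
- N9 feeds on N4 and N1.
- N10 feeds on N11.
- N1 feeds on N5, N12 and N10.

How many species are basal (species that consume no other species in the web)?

Basal species (no prey listed): N11.
Count: 1.

1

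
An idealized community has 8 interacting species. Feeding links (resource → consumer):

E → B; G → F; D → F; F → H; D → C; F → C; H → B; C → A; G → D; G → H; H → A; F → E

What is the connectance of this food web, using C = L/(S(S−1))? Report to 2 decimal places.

C = 0.21

The web has S = 8 species and L = 12 feeding links.
C = L / (S(S−1)) = 12 / 56 = 0.2143 ≈ 0.21.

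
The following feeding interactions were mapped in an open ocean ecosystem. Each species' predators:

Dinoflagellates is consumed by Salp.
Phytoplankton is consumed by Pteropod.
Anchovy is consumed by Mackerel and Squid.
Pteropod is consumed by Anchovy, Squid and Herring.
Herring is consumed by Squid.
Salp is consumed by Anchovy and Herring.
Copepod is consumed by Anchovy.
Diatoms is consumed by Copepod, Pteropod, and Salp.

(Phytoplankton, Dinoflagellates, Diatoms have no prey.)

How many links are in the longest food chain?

3 links

One longest chain: Phytoplankton → Pteropod → Herring → Squid.
It has 4 species and 3 links.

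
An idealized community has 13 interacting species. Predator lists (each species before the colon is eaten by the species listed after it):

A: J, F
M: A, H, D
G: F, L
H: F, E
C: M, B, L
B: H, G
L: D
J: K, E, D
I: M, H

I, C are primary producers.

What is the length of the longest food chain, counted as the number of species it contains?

One longest chain: I → M → A → J → K.
It has 5 species and 4 links.

5 species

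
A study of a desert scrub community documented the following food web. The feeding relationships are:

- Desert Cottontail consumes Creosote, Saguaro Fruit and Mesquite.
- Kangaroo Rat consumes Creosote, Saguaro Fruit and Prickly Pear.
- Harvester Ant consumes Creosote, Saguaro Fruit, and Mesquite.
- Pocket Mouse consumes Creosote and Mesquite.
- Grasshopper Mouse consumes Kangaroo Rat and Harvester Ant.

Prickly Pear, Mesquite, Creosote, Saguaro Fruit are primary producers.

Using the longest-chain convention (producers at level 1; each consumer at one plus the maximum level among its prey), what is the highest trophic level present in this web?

3

Producers (level 1): Prickly Pear, Mesquite, Creosote, Saguaro Fruit.
Prickly Pear → Kangaroo Rat → Grasshopper Mouse gives Grasshopper Mouse level 3.
No species has a prey at level 3, so no species reaches level 4.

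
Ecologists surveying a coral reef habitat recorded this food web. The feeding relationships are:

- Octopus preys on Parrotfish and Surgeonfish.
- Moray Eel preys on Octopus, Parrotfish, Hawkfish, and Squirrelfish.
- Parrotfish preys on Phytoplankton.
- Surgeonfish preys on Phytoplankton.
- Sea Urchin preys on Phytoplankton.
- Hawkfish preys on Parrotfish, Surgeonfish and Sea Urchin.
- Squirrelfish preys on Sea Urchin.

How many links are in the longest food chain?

3 links

One longest chain: Phytoplankton → Surgeonfish → Octopus → Moray Eel.
It has 4 species and 3 links.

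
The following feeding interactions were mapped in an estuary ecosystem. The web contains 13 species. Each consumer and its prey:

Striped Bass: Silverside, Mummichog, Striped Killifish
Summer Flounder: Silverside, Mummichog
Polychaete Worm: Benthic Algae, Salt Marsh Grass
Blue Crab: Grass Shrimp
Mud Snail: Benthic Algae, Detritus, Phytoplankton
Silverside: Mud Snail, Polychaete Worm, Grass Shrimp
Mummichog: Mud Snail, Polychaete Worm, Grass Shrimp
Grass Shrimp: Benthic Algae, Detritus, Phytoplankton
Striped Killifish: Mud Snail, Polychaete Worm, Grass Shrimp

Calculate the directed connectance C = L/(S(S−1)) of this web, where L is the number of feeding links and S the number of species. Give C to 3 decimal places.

C = 0.147

The web has S = 13 species and L = 23 feeding links.
C = L / (S(S−1)) = 23 / 156 = 0.1474 ≈ 0.147.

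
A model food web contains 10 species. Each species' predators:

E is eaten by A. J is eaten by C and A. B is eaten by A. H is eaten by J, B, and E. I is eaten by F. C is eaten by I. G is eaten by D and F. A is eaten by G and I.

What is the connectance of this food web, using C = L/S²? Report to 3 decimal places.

The web has S = 10 species and L = 13 feeding links.
C = L / S² = 13 / 100 = 0.1300 ≈ 0.130.

C = 0.130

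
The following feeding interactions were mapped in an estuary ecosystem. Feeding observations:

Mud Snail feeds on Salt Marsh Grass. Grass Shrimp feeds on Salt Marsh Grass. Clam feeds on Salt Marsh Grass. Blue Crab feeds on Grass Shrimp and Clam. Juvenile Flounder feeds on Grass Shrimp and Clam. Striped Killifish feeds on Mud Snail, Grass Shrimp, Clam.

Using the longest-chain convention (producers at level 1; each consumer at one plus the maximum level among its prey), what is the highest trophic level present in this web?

Producers (level 1): Salt Marsh Grass.
Salt Marsh Grass → Grass Shrimp → Juvenile Flounder gives Juvenile Flounder level 3.
No species has a prey at level 3, so no species reaches level 4.

3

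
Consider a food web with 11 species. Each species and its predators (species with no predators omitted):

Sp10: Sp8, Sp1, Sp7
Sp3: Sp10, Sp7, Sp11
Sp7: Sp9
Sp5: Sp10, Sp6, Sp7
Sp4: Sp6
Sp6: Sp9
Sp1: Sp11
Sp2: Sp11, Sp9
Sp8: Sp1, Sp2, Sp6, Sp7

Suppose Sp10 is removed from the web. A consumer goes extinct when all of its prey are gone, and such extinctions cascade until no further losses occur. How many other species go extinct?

3

Remove Sp10.
Round 1: Sp8 (all prey gone) → extinct.
Round 2: Sp1 (all prey gone), Sp2 (all prey gone) → extinct.
No further losses. Total secondary extinctions: 3.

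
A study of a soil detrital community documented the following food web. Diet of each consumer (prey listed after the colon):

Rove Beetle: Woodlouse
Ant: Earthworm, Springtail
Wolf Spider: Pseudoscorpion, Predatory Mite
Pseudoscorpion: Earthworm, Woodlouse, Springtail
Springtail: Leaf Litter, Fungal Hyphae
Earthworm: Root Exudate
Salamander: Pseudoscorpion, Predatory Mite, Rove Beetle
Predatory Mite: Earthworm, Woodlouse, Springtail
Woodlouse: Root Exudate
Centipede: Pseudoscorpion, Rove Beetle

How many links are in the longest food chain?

3 links

One longest chain: Root Exudate → Woodlouse → Rove Beetle → Centipede.
It has 4 species and 3 links.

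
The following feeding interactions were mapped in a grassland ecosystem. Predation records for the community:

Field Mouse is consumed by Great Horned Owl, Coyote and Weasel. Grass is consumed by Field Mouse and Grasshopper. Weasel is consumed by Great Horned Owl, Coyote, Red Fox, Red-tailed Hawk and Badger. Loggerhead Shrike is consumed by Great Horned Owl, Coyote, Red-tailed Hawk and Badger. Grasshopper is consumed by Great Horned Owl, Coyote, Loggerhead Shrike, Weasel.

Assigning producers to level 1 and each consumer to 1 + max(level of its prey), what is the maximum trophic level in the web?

Producers (level 1): Grass.
Grass → Grasshopper → Weasel → Great Horned Owl gives Great Horned Owl level 4.
No species has a prey at level 4, so no species reaches level 5.

4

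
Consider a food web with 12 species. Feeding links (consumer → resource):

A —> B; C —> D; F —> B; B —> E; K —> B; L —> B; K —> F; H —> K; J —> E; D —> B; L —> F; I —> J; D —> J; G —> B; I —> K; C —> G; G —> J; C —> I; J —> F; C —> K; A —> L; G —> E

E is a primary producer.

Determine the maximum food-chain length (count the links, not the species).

5 links

One longest chain: E → B → F → J → G → C.
It has 6 species and 5 links.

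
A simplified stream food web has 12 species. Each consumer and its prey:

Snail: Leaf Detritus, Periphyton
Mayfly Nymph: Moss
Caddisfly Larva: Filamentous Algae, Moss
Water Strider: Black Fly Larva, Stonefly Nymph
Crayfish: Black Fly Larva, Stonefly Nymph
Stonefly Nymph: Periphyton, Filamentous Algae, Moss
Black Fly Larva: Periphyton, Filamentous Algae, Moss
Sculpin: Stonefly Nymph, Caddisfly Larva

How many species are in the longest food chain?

One longest chain: Periphyton → Black Fly Larva → Crayfish.
It has 3 species and 2 links.

3 species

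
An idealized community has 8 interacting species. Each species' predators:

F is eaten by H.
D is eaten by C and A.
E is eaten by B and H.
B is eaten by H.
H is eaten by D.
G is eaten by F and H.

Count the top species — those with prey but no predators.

2

Top species (has prey, but nothing eats it): C, A.
Count: 2.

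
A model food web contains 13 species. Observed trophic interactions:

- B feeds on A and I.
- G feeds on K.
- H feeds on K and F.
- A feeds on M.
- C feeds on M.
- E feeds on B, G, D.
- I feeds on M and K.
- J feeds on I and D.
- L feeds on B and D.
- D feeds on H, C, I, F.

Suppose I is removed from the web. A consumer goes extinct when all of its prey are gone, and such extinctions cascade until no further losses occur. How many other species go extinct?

0

Remove I.
Every predator of it retains at least one other prey: D still has F, H, C; B still has A; J still has D.
No consumer loses all prey, so no secondary extinctions occur.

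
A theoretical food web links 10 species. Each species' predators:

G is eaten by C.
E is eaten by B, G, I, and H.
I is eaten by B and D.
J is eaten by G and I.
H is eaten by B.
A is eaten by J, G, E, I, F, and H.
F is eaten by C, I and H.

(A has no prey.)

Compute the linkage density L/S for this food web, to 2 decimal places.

L/S = 1.90

There are L = 19 links among S = 10 species.
L/S = 19/10 = 1.9000 ≈ 1.90.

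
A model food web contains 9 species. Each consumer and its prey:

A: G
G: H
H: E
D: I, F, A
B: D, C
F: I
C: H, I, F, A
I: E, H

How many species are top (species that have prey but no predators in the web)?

1

Top species (has prey, but nothing eats it): B.
Count: 1.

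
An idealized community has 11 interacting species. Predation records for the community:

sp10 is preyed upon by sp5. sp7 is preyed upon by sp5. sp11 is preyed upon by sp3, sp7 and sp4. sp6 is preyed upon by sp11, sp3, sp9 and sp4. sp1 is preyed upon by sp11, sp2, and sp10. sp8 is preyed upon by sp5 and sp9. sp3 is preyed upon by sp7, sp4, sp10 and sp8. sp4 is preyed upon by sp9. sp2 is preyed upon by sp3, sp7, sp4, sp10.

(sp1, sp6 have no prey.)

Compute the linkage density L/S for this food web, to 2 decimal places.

There are L = 23 links among S = 11 species.
L/S = 23/11 = 2.0909 ≈ 2.09.

L/S = 2.09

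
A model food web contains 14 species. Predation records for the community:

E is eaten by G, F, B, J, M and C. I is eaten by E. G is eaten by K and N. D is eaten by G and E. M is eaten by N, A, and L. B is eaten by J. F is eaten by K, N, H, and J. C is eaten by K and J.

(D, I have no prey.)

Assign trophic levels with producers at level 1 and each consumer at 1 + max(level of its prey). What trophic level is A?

Trophic level 4

D is a producer → level 1.
E eats D (level 1); other prey at levels: I 1 → level 2.
M eats E → level 3.
A eats M → level 4.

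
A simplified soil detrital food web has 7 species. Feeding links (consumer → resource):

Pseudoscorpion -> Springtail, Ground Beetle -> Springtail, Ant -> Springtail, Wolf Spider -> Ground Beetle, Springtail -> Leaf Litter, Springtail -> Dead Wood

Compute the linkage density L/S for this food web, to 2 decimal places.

There are L = 6 links among S = 7 species.
L/S = 6/7 = 0.8571 ≈ 0.86.

L/S = 0.86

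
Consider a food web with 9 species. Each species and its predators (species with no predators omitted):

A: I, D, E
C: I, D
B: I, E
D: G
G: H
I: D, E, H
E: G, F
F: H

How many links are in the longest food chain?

4 links

One longest chain: B → I → D → G → H.
It has 5 species and 4 links.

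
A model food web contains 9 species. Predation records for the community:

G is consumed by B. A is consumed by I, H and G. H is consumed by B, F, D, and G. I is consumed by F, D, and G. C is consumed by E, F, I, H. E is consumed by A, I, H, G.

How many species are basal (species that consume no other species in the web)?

1

Basal species (no prey listed): C.
Count: 1.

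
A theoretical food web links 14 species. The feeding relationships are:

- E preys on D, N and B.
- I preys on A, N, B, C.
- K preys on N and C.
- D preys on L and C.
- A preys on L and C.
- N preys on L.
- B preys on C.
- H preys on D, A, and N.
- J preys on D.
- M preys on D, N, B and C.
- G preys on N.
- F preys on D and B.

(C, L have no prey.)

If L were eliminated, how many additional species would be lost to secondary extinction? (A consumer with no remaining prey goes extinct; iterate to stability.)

2

Remove L.
Round 1: N (all prey gone) → extinct.
Round 2: G (all prey gone) → extinct.
No further losses. Total secondary extinctions: 2.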